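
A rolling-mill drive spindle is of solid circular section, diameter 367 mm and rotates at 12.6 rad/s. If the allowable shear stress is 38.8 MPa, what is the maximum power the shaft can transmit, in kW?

J = πd⁴/32 = π(0.367)⁴/32 = 1.781×10^-3 m⁴.
T_max = τ_allow·J/r = 3.88×10^7 × 1.781×10^-3 / 0.183 = 376600 N·m.
ω = 12.6 rad/s, so P_max = T_max·ω = 4.745×10^6 W.

4740 kW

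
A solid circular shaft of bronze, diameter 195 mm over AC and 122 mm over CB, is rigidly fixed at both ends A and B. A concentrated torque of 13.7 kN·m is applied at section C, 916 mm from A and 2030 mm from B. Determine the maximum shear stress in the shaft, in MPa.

8.80 MPa

Compatibility: T_A·a/J_AC = T_B·b/J_CB with T_A + T_B = T₀.
J_AC = 1.42×10^-4 m⁴, J_CB = 2.17×10^-5 m⁴, so T_A = T₀·(J_AC/a)/((J_AC/a)+(J_CB/b)) = 12810 N·m, T_B = 885.9 N·m.
τ in each portion: τ_AC = 8.80×10^6 Pa, τ_CB = 2.48×10^6 Pa; maximum is in AC.
τ_max = T_AC·r/J = 12810·0.0975/1.42×10^-4 = 8.801×10^6 Pa.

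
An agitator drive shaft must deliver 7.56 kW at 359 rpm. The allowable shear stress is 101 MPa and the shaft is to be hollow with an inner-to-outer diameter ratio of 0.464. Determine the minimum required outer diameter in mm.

22.0 mm

ω = 2π·359/60 = 37.59 rad/s, so T = P/ω = 7.56×10³ / 37.59 = 201.1 N·m.
For a hollow shaft with d_i/d_o = 0.464: τ_max = 16T/(π d_o³ (1−k⁴)), so d_o = [16T/(π τ_allow (1−k⁴))]^(1/3) = [16·201.1/(π·1.01×10^8·0.9536)]^(1/3) = 0.02199 m.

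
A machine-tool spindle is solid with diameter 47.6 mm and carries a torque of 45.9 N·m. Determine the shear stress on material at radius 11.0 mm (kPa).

J = πd⁴/32 = π(0.0476)⁴/32 = 5.040×10^-7 m⁴.
Shear stress varies linearly with radius: τ = T·r/J = 45.90 × 0.0110 / 5.040×10^-7 = 1.002×10^6 Pa.

1000 kPa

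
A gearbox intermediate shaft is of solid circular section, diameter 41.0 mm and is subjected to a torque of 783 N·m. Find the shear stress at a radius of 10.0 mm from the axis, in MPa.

28.2 MPa

J = πd⁴/32 = π(0.0410)⁴/32 = 2.774×10^-7 m⁴.
Shear stress varies linearly with radius: τ = T·r/J = 783.0 × 0.0100 / 2.774×10^-7 = 2.822×10^7 Pa.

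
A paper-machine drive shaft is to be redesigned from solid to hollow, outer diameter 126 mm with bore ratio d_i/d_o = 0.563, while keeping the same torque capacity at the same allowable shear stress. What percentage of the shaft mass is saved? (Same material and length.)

26.7 %

Equal τ_max and T ⇒ the solid shaft needs d_s³ = d_o³(1−k⁴), so d_s = 126·(1−0.563⁴)^(1/3) = 121.6 mm.
Area ratio A_h/A_s = d_o²(1−k²)/d_s² = (1−k²)/(1−k⁴)^(2/3) = 0.7330.
Mass saving = 1 − 0.7330 = 26.7 %.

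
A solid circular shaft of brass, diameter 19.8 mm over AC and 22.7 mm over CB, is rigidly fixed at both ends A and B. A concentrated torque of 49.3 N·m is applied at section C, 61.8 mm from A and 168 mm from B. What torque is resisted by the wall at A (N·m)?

30.1 N·m

Compatibility: T_A·a/J_AC = T_B·b/J_CB with T_A + T_B = T₀.
J_AC = 1.51×10^-8 m⁴, J_CB = 2.61×10^-8 m⁴, so T_A = T₀·(J_AC/a)/((J_AC/a)+(J_CB/b)) = 30.14 N·m, T_B = 19.16 N·m.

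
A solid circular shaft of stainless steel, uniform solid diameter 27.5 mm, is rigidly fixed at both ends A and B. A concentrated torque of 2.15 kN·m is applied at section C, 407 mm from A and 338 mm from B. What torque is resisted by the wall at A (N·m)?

With uniform GJ and both ends fixed, compatibility θ_AC = θ_CB gives T_A·a = T_B·b, together with T_A + T_B = T₀.
T_A = T₀·b/(a+b) = 2150·338/745.0 = 975.4 N·m; T_B = 1175 N·m.

975 N·m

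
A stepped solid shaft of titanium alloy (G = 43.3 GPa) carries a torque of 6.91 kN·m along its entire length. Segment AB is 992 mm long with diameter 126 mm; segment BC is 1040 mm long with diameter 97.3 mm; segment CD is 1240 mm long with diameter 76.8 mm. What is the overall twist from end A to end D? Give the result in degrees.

J_AB = π(0.126)⁴/32 = 2.47×10^-5 m⁴; J_BC = π(0.0973)⁴/32 = 8.80×10^-6 m⁴; J_CD = π(0.0768)⁴/32 = 3.42×10^-6 m⁴.
θ = (T/G)·Σ L_i/J_i = (6910/43.3×10⁹)·(0.992/2.47×10^-5 + 1.04/8.80×10^-6 + 1.24/3.42×10^-6) = 0.08320 rad.

4.77°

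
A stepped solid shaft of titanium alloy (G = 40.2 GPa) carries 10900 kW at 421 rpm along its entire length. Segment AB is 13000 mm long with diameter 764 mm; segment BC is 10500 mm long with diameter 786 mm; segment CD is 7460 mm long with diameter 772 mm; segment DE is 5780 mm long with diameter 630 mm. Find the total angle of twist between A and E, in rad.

ω = 2π·421/60 = 44.09 rad/s, so T = P/ω = 10900×10³ / 44.09 = 247200 N·m.
J_AB = π(0.764)⁴/32 = 0.0334 m⁴; J_BC = π(0.786)⁴/32 = 0.0375 m⁴; J_CD = π(0.772)⁴/32 = 0.0349 m⁴; J_DE = π(0.630)⁴/32 = 0.0155 m⁴.
θ = (T/G)·Σ L_i/J_i = (247200/40.2×10⁹)·(13.0/0.0334 + 10.5/0.0375 + 7.46/0.0349 + 5.78/0.0155) = 7.728×10^-3 rad.

0.00773 rad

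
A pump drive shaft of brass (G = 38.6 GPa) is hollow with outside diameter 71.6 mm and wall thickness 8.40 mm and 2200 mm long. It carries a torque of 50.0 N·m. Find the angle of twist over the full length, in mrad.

1.68 mrad

J = π(d_o⁴ − d_i⁴)/32 = π(0.0716⁴ − 0.0548⁴)/32 = 1.695×10^-6 m⁴.
θ = T·L/(G·J) = 50.00 × 2.20 / (38.6×10⁹ × 1.695×10^-6) = 1.681×10^-3 rad.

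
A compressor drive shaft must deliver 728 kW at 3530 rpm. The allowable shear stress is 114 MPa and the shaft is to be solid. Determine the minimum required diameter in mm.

ω = 2π·3530/60 = 369.7 rad/s, so T = P/ω = 728×10³ / 369.7 = 1969 N·m.
For a solid shaft τ_max = 16T/(πd³), so d = (16T/(π τ_allow))^(1/3) = (16·1969/(π·1.14×10^8))^(1/3) = 0.04448 m.

44.5 mm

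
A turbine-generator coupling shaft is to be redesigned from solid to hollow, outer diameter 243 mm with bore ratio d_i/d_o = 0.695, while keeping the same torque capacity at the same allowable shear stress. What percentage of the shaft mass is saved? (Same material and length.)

Equal τ_max and T ⇒ the solid shaft needs d_s³ = d_o³(1−k⁴), so d_s = 243·(1−0.695⁴)^(1/3) = 222.4 mm.
Area ratio A_h/A_s = d_o²(1−k²)/d_s² = (1−k²)/(1−k⁴)^(2/3) = 0.6172.
Mass saving = 1 − 0.6172 = 38.3 %.

38.3 %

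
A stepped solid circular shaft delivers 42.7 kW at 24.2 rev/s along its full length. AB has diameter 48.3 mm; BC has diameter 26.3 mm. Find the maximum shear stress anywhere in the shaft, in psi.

11400 psi

ω = 2π·24.2 = 152.1 rad/s, so T = P/ω = 42.7×10³ / 152.1 = 280.8 N·m.
Under the same torque, τ_max = 16T/(πd³) is largest where d is smallest — segment BC (d = 26.3 mm).
τ_max = 16·280.8/(π·(0.0263)³) = 7.862×10^7 Pa.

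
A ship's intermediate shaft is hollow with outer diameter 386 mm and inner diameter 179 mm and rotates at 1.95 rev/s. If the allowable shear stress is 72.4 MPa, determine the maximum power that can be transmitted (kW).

J = π(d_o⁴ − d_i⁴)/32 = π(0.386⁴ − 0.179⁴)/32 = 2.079×10^-3 m⁴.
T_max = τ_allow·J/r = 7.24×10^7 × 2.079×10^-3 / 0.193 = 779800 N·m.
ω = 2π·1.95 = 12.25 rad/s, so P_max = T_max·ω = 9.554×10^6 W.

9550 kW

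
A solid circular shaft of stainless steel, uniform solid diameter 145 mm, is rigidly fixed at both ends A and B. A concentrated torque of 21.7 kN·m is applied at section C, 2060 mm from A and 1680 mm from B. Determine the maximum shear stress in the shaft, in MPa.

With uniform GJ and both ends fixed, compatibility θ_AC = θ_CB gives T_A·a = T_B·b, together with T_A + T_B = T₀.
T_A = T₀·b/(a+b) = 21700·1680/3740 = 9748 N·m; T_B = 11950 N·m.
τ in each portion: τ_AC = 1.63×10^7 Pa, τ_CB = 2.00×10^7 Pa; maximum is in CB.
τ_max = T_CB·r/J = 11950·0.0725/4.34×10^-5 = 1.997×10^7 Pa.

20.0 MPa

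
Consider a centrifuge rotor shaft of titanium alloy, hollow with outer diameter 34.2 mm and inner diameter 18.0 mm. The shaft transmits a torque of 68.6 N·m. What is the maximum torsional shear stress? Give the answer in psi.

1370 psi

J = π(d_o⁴ − d_i⁴)/32 = π(0.0342⁴ − 0.0180⁴)/32 = 1.240×10^-7 m⁴.
τ_max = T·r/J = 68.60 × 0.0171 / 1.240×10^-7 = 9.460×10^6 Pa.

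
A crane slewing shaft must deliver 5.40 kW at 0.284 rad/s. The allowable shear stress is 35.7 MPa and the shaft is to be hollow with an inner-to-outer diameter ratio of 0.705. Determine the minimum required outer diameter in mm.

153 mm

ω = 0.284 rad/s, so T = P/ω = 5.40×10³ / 0.2840 = 19010 N·m.
For a hollow shaft with d_i/d_o = 0.705: τ_max = 16T/(π d_o³ (1−k⁴)), so d_o = [16T/(π τ_allow (1−k⁴))]^(1/3) = [16·19010/(π·3.57×10^7·0.7530)]^(1/3) = 0.1533 m.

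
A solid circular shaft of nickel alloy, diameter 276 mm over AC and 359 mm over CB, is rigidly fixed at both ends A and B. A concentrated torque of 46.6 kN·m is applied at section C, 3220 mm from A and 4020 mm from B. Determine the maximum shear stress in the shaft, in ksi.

0.518 ksi

Compatibility: T_A·a/J_AC = T_B·b/J_CB with T_A + T_B = T₀.
J_AC = 5.70×10^-4 m⁴, J_CB = 1.63×10^-3 m⁴, so T_A = T₀·(J_AC/a)/((J_AC/a)+(J_CB/b)) = 14150 N·m, T_B = 32450 N·m.
τ in each portion: τ_AC = 3.43×10^6 Pa, τ_CB = 3.57×10^6 Pa; maximum is in CB.
τ_max = T_CB·r/J = 32450·0.179/1.63×10^-3 = 3.572×10^6 Pa.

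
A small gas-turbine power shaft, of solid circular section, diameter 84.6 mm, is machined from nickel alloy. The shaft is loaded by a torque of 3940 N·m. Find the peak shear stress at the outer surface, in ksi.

J = πd⁴/32 = π(0.0846)⁴/32 = 5.029×10^-6 m⁴.
τ_max = T·r/J = 3940 × 0.0423 / 5.029×10^-6 = 3.314×10^7 Pa.

4.81 ksi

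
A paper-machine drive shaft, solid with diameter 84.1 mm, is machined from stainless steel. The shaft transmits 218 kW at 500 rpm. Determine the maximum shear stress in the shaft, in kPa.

35600 kPa

ω = 2π·500/60 = 52.36 rad/s, so T = P/ω = 218×10³ / 52.36 = 4163 N·m.
J = πd⁴/32 = π(0.0841)⁴/32 = 4.911×10^-6 m⁴.
τ_max = T·r/J = 4163 × 0.0420 / 4.911×10^-6 = 3.565×10^7 Pa.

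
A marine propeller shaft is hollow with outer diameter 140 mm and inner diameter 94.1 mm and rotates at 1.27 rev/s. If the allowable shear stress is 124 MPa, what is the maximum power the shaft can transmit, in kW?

424 kW

J = π(d_o⁴ − d_i⁴)/32 = π(0.140⁴ − 0.0941⁴)/32 = 3.002×10^-5 m⁴.
T_max = τ_allow·J/r = 1.24×10^8 × 3.002×10^-5 / 0.0700 = 53170 N·m.
ω = 2π·1.27 = 7.980 rad/s, so P_max = T_max·ω = 4.243×10^5 W.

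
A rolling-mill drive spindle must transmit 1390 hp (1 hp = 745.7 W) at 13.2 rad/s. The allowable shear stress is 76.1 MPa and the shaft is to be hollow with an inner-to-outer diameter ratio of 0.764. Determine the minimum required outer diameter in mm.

ω = 13.2 rad/s, so T = P/ω = 1390×745.7 / 13.20 = 78520 N·m.
For a hollow shaft with d_i/d_o = 0.764: τ_max = 16T/(π d_o³ (1−k⁴)), so d_o = [16T/(π τ_allow (1−k⁴))]^(1/3) = [16·78520/(π·7.61×10^7·0.6593)]^(1/3) = 0.1998 m.

200 mm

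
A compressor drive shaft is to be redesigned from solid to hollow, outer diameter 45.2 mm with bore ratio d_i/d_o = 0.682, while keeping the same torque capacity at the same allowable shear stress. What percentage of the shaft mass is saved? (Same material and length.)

Equal τ_max and T ⇒ the solid shaft needs d_s³ = d_o³(1−k⁴), so d_s = 45.2·(1−0.682⁴)^(1/3) = 41.67 mm.
Area ratio A_h/A_s = d_o²(1−k²)/d_s² = (1−k²)/(1−k⁴)^(2/3) = 0.6293.
Mass saving = 1 − 0.6293 = 37.1 %.

37.1 %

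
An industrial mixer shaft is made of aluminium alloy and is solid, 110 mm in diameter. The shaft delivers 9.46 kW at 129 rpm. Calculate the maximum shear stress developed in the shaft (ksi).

ω = 2π·129/60 = 13.51 rad/s, so T = P/ω = 9.46×10³ / 13.51 = 700.3 N·m.
J = πd⁴/32 = π(0.110)⁴/32 = 1.437×10^-5 m⁴.
τ_max = T·r/J = 700.3 × 0.0550 / 1.437×10^-5 = 2.680×10^6 Pa.

0.389 ksi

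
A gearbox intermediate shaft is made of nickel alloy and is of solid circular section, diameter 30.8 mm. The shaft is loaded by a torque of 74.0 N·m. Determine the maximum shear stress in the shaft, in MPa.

12.9 MPa

J = πd⁴/32 = π(0.0308)⁴/32 = 8.835×10^-8 m⁴.
τ_max = T·r/J = 74.00 × 0.0154 / 8.835×10^-8 = 1.290×10^7 Pa.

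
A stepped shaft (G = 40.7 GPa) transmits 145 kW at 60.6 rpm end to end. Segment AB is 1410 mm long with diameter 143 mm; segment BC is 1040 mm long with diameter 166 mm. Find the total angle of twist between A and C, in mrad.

27.1 mrad

ω = 2π·60.6/60 = 6.346 rad/s, so T = P/ω = 145×10³ / 6.346 = 22850 N·m.
J_AB = π(0.143)⁴/32 = 4.11×10^-5 m⁴; J_BC = π(0.166)⁴/32 = 7.45×10^-5 m⁴.
θ = (T/G)·Σ L_i/J_i = (22850/40.7×10⁹)·(1.41/4.11×10^-5 + 1.04/7.45×10^-5) = 0.02711 rad.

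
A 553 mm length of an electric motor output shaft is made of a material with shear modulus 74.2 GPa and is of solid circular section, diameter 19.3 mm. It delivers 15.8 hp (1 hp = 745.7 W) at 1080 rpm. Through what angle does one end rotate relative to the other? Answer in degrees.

3.27°

ω = 2π·1080/60 = 113.1 rad/s, so T = P/ω = 15.8×745.7 / 113.1 = 104.2 N·m.
J = πd⁴/32 = π(0.0193)⁴/32 = 1.362×10^-8 m⁴.
θ = T·L/(G·J) = 104.2 × 0.553 / (74.2×10⁹ × 1.362×10^-8) = 0.05700 rad.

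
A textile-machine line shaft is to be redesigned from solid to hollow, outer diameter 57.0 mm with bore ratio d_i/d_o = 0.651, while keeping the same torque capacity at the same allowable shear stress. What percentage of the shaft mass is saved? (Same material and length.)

Equal τ_max and T ⇒ the solid shaft needs d_s³ = d_o³(1−k⁴), so d_s = 57.0·(1−0.651⁴)^(1/3) = 53.36 mm.
Area ratio A_h/A_s = d_o²(1−k²)/d_s² = (1−k²)/(1−k⁴)^(2/3) = 0.6575.
Mass saving = 1 − 0.6575 = 34.3 %.

34.3 %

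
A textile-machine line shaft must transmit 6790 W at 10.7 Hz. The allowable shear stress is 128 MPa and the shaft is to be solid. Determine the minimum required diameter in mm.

ω = 2π·10.7 = 67.23 rad/s, so T = P/ω = 6790 / 67.23 = 101.0 N·m.
For a solid shaft τ_max = 16T/(πd³), so d = (16T/(π τ_allow))^(1/3) = (16·101.0/(π·1.28×10^8))^(1/3) = 0.01590 m.

15.9 mm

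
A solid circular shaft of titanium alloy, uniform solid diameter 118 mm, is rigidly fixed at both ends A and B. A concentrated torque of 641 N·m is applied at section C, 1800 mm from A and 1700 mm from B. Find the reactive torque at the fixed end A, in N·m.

With uniform GJ and both ends fixed, compatibility θ_AC = θ_CB gives T_A·a = T_B·b, together with T_A + T_B = T₀.
T_A = T₀·b/(a+b) = 641.0·1700/3500 = 311.3 N·m; T_B = 329.7 N·m.

311 N·m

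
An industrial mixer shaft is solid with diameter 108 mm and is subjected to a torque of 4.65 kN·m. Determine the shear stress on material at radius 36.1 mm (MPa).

12.6 MPa

J = πd⁴/32 = π(0.108)⁴/32 = 1.336×10^-5 m⁴.
Shear stress varies linearly with radius: τ = T·r/J = 4650 × 0.0361 / 1.336×10^-5 = 1.257×10^7 Pa.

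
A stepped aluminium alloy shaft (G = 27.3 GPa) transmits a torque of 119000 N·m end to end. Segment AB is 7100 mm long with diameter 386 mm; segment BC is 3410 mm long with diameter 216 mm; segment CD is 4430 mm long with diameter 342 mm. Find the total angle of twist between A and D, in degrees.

J_AB = π(0.386)⁴/32 = 2.18×10^-3 m⁴; J_BC = π(0.216)⁴/32 = 2.14×10^-4 m⁴; J_CD = π(0.342)⁴/32 = 1.34×10^-3 m⁴.
θ = (T/G)·Σ L_i/J_i = (119000/27.3×10⁹)·(7.10/2.18×10^-3 + 3.41/2.14×10^-4 + 4.43/1.34×10^-3) = 0.09813 rad.

5.62°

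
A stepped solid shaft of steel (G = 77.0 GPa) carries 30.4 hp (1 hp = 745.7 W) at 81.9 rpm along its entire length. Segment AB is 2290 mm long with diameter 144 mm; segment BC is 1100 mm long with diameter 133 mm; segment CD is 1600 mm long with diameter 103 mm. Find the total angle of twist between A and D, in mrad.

8.06 mrad

ω = 2π·81.9/60 = 8.577 rad/s, so T = P/ω = 30.4×745.7 / 8.577 = 2643 N·m.
J_AB = π(0.144)⁴/32 = 4.22×10^-5 m⁴; J_BC = π(0.133)⁴/32 = 3.07×10^-5 m⁴; J_CD = π(0.103)⁴/32 = 1.10×10^-5 m⁴.
θ = (T/G)·Σ L_i/J_i = (2643/77.0×10⁹)·(2.29/4.22×10^-5 + 1.10/3.07×10^-5 + 1.60/1.10×10^-5) = 8.062×10^-3 rad.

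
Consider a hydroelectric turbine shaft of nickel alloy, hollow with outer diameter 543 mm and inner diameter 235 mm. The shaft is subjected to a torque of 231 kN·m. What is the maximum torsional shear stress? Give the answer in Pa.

J = π(d_o⁴ − d_i⁴)/32 = π(0.543⁴ − 0.235⁴)/32 = 8.236×10^-3 m⁴.
τ_max = T·r/J = 231000 × 0.272 / 8.236×10^-3 = 7.615×10^6 Pa.

7.62e6 Pa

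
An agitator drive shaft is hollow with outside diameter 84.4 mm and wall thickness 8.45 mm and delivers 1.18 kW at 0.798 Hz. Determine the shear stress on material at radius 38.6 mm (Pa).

3.09e6 Pa

ω = 2π·0.798 = 5.014 rad/s, so T = P/ω = 1.18×10³ / 5.014 = 235.3 N·m.
J = π(d_o⁴ − d_i⁴)/32 = π(0.0844⁴ − 0.0675⁴)/32 = 2.944×10^-6 m⁴.
Shear stress varies linearly with radius: τ = T·r/J = 235.3 × 0.0386 / 2.944×10^-6 = 3.086×10^6 Pa.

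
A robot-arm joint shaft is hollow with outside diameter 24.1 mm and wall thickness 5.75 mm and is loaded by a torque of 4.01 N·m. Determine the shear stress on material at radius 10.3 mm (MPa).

J = π(d_o⁴ − d_i⁴)/32 = π(0.0241⁴ − 0.0126⁴)/32 = 3.064×10^-8 m⁴.
Shear stress varies linearly with radius: τ = T·r/J = 4.010 × 0.0103 / 3.064×10^-8 = 1.348×10^6 Pa.

1.35 MPa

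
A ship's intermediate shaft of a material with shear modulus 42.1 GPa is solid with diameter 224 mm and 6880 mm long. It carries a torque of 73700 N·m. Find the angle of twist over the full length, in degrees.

2.79°

J = πd⁴/32 = π(0.224)⁴/32 = 2.472×10^-4 m⁴.
θ = T·L/(G·J) = 73700 × 6.88 / (42.1×10⁹ × 2.472×10^-4) = 0.04873 rad.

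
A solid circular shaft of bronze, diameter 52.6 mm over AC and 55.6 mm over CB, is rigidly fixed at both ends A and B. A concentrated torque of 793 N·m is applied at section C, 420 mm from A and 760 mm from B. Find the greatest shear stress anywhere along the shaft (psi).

2380 psi

Compatibility: T_A·a/J_AC = T_B·b/J_CB with T_A + T_B = T₀.
J_AC = 7.52×10^-7 m⁴, J_CB = 9.38×10^-7 m⁴, so T_A = T₀·(J_AC/a)/((J_AC/a)+(J_CB/b)) = 469.3 N·m, T_B = 323.7 N·m.
τ in each portion: τ_AC = 1.64×10^7 Pa, τ_CB = 9.59×10^6 Pa; maximum is in AC.
τ_max = T_AC·r/J = 469.3·0.0263/7.52×10^-7 = 1.642×10^7 Pa.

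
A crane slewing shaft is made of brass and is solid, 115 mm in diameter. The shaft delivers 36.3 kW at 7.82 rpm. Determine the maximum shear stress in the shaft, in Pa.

1.48e8 Pa

ω = 2π·7.82/60 = 0.8189 rad/s, so T = P/ω = 36.3×10³ / 0.8189 = 44330 N·m.
J = πd⁴/32 = π(0.115)⁴/32 = 1.717×10^-5 m⁴.
τ_max = T·r/J = 44330 × 0.0575 / 1.717×10^-5 = 1.484×10^8 Pa.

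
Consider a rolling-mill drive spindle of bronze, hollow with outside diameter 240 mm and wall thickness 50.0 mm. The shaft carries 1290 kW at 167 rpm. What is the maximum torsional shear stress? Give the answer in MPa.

ω = 2π·167/60 = 17.49 rad/s, so T = P/ω = 1290×10³ / 17.49 = 73760 N·m.
J = π(d_o⁴ − d_i⁴)/32 = π(0.240⁴ − 0.140⁴)/32 = 2.880×10^-4 m⁴.
τ_max = T·r/J = 73760 × 0.120 / 2.880×10^-4 = 3.073×10^7 Pa.

30.7 MPa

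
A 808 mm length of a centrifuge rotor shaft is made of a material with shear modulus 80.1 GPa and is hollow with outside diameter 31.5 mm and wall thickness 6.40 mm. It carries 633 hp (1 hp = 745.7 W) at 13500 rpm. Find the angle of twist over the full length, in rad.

0.0398 rad

ω = 2π·13500/60 = 1414 rad/s, so T = P/ω = 633×745.7 / 1414 = 333.9 N·m.
J = π(d_o⁴ − d_i⁴)/32 = π(0.0315⁴ − 0.0187⁴)/32 = 8.465×10^-8 m⁴.
θ = T·L/(G·J) = 333.9 × 0.808 / (80.1×10⁹ × 8.465×10^-8) = 0.03979 rad.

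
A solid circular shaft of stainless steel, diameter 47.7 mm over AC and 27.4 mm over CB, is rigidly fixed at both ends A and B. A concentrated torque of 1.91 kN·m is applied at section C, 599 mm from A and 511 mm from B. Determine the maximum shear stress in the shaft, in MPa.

Compatibility: T_A·a/J_AC = T_B·b/J_CB with T_A + T_B = T₀.
J_AC = 5.08×10^-7 m⁴, J_CB = 5.53×10^-8 m⁴, so T_A = T₀·(J_AC/a)/((J_AC/a)+(J_CB/b)) = 1694 N·m, T_B = 216.2 N·m.
τ in each portion: τ_AC = 7.95×10^7 Pa, τ_CB = 5.35×10^7 Pa; maximum is in AC.
τ_max = T_AC·r/J = 1694·0.0239/5.08×10^-7 = 7.948×10^7 Pa.

79.5 MPa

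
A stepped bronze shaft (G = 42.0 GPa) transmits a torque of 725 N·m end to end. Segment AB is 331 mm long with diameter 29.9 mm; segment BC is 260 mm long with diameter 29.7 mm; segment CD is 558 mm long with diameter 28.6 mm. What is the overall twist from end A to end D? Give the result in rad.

J_AB = π(0.0299)⁴/32 = 7.85×10^-8 m⁴; J_BC = π(0.0297)⁴/32 = 7.64×10^-8 m⁴; J_CD = π(0.0286)⁴/32 = 6.57×10^-8 m⁴.
θ = (T/G)·Σ L_i/J_i = (725.0/42.0×10⁹)·(0.331/7.85×10^-8 + 0.260/7.64×10^-8 + 0.558/6.57×10^-8) = 0.2782 rad.

0.278 rad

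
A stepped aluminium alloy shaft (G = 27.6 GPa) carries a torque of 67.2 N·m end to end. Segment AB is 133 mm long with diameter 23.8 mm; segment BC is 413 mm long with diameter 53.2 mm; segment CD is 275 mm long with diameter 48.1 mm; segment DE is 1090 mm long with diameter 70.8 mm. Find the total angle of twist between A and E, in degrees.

0.797°

J_AB = π(0.0238)⁴/32 = 3.15×10^-8 m⁴; J_BC = π(0.0532)⁴/32 = 7.86×10^-7 m⁴; J_CD = π(0.0481)⁴/32 = 5.26×10^-7 m⁴; J_DE = π(0.0708)⁴/32 = 2.47×10^-6 m⁴.
θ = (T/G)·Σ L_i/J_i = (67.20/27.6×10⁹)·(0.133/3.15×10^-8 + 0.413/7.86×10^-7 + 0.275/5.26×10^-7 + 1.09/2.47×10^-6) = 0.01391 rad.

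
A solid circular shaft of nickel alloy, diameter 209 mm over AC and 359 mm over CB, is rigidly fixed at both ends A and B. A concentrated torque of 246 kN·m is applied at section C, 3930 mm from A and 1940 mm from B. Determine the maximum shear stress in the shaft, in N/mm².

Compatibility: T_A·a/J_AC = T_B·b/J_CB with T_A + T_B = T₀.
J_AC = 1.87×10^-4 m⁴, J_CB = 1.63×10^-3 m⁴, so T_A = T₀·(J_AC/a)/((J_AC/a)+(J_CB/b)) = 13200 N·m, T_B = 232800 N·m.
τ in each portion: τ_AC = 7.36×10^6 Pa, τ_CB = 2.56×10^7 Pa; maximum is in CB.
τ_max = T_CB·r/J = 232800·0.179/1.63×10^-3 = 2.563×10^7 Pa.

25.6 N/mm²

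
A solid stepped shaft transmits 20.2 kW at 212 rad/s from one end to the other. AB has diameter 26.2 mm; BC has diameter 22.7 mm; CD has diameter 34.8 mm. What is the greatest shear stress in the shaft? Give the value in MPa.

ω = 212 rad/s, so T = P/ω = 20.2×10³ / 212.0 = 95.28 N·m.
Under the same torque, τ_max = 16T/(πd³) is largest where d is smallest — segment BC (d = 22.7 mm).
τ_max = 16·95.28/(π·(0.0227)³) = 4.149×10^7 Pa.

41.5 MPa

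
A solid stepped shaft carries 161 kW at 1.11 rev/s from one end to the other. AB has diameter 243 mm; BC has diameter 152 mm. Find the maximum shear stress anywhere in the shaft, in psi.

ω = 2π·1.11 = 6.974 rad/s, so T = P/ω = 161×10³ / 6.974 = 23080 N·m.
Under the same torque, τ_max = 16T/(πd³) is largest where d is smallest — segment BC (d = 152 mm).
τ_max = 16·23080/(π·(0.152)³) = 3.348×10^7 Pa.

4860 psi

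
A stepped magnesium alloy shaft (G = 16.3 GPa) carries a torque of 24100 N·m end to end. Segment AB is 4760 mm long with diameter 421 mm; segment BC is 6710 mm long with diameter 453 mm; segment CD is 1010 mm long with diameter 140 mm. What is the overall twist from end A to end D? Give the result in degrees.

J_AB = π(0.421)⁴/32 = 3.08×10^-3 m⁴; J_BC = π(0.453)⁴/32 = 4.13×10^-3 m⁴; J_CD = π(0.140)⁴/32 = 3.77×10^-5 m⁴.
θ = (T/G)·Σ L_i/J_i = (24100/16.3×10⁹)·(4.76/3.08×10^-3 + 6.71/4.13×10^-3 + 1.01/3.77×10^-5) = 0.04428 rad.

2.54°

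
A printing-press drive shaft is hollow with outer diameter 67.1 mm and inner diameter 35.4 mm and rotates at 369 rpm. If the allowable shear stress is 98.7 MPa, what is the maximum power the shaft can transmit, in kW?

J = π(d_o⁴ − d_i⁴)/32 = π(0.0671⁴ − 0.0354⁴)/32 = 1.836×10^-6 m⁴.
T_max = τ_allow·J/r = 9.87×10^7 × 1.836×10^-6 / 0.0335 = 5401 N·m.
ω = 2π·369/60 = 38.64 rad/s, so P_max = T_max·ω = 2.087×10^5 W.

209 kW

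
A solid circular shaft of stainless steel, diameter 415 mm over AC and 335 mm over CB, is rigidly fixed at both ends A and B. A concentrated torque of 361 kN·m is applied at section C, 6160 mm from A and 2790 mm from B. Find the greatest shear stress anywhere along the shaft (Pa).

2.37e7 Pa

Compatibility: T_A·a/J_AC = T_B·b/J_CB with T_A + T_B = T₀.
J_AC = 2.91×10^-3 m⁴, J_CB = 1.24×10^-3 m⁴, so T_A = T₀·(J_AC/a)/((J_AC/a)+(J_CB/b)) = 186300 N·m, T_B = 174700 N·m.
τ in each portion: τ_AC = 1.33×10^7 Pa, τ_CB = 2.37×10^7 Pa; maximum is in CB.
τ_max = T_CB·r/J = 174700·0.168/1.24×10^-3 = 2.366×10^7 Pa.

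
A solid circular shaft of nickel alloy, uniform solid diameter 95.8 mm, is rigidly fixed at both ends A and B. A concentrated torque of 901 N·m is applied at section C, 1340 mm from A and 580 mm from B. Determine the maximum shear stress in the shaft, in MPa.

3.64 MPa

With uniform GJ and both ends fixed, compatibility θ_AC = θ_CB gives T_A·a = T_B·b, together with T_A + T_B = T₀.
T_A = T₀·b/(a+b) = 901.0·580/1920 = 272.2 N·m; T_B = 628.8 N·m.
τ in each portion: τ_AC = 1.58×10^6 Pa, τ_CB = 3.64×10^6 Pa; maximum is in CB.
τ_max = T_CB·r/J = 628.8·0.0479/8.27×10^-6 = 3.643×10^6 Pa.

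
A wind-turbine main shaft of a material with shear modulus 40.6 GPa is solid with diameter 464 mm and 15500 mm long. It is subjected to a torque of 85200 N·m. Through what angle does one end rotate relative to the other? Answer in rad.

0.00715 rad

J = πd⁴/32 = π(0.464)⁴/32 = 4.551×10^-3 m⁴.
θ = T·L/(G·J) = 85200 × 15.5 / (40.6×10⁹ × 4.551×10^-3) = 7.148×10^-3 rad.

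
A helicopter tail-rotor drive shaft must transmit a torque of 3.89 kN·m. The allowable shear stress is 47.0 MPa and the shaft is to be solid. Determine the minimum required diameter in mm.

75.0 mm

For a solid shaft τ_max = 16T/(πd³), so d = (16T/(π τ_allow))^(1/3) = (16·3890/(π·4.70×10^7))^(1/3) = 0.07498 m.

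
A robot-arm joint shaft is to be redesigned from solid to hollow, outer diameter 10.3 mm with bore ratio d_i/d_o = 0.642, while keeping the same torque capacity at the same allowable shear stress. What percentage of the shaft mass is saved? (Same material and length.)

33.4 %

Equal τ_max and T ⇒ the solid shaft needs d_s³ = d_o³(1−k⁴), so d_s = 10.3·(1−0.642⁴)^(1/3) = 9.680 mm.
Area ratio A_h/A_s = d_o²(1−k²)/d_s² = (1−k²)/(1−k⁴)^(2/3) = 0.6655.
Mass saving = 1 − 0.6655 = 33.4 %.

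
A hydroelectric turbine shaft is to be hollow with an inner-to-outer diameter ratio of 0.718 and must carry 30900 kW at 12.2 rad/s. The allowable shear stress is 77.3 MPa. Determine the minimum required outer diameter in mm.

ω = 12.2 rad/s, so T = P/ω = 30900×10³ / 12.20 = 2.533e6 N·m.
For a hollow shaft with d_i/d_o = 0.718: τ_max = 16T/(π d_o³ (1−k⁴)), so d_o = [16T/(π τ_allow (1−k⁴))]^(1/3) = [16·2.533e6/(π·7.73×10^7·0.7342)]^(1/3) = 0.6103 m.

610 mm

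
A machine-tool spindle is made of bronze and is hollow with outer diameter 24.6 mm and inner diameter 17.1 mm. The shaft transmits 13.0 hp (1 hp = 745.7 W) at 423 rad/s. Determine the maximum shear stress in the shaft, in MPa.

10.2 MPa

ω = 423 rad/s, so T = P/ω = 13.0×745.7 / 423.0 = 22.92 N·m.
J = π(d_o⁴ − d_i⁴)/32 = π(0.0246⁴ − 0.0171⁴)/32 = 2.756×10^-8 m⁴.
τ_max = T·r/J = 22.92 × 0.0123 / 2.756×10^-8 = 1.023×10^7 Pa.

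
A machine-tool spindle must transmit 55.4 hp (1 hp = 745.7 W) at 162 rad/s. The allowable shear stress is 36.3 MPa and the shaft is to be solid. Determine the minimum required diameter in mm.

33.0 mm

ω = 162 rad/s, so T = P/ω = 55.4×745.7 / 162.0 = 255.0 N·m.
For a solid shaft τ_max = 16T/(πd³), so d = (16T/(π τ_allow))^(1/3) = (16·255.0/(π·3.63×10^7))^(1/3) = 0.03295 m.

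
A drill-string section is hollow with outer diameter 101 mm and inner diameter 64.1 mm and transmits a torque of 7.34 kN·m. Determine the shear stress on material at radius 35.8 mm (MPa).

J = π(d_o⁴ − d_i⁴)/32 = π(0.101⁴ − 0.0641⁴)/32 = 8.559×10^-6 m⁴.
Shear stress varies linearly with radius: τ = T·r/J = 7340 × 0.0358 / 8.559×10^-6 = 3.070×10^7 Pa.

30.7 MPa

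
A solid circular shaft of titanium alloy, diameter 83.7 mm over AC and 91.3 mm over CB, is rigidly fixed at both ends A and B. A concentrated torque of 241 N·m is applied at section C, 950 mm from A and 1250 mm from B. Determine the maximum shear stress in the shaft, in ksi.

Compatibility: T_A·a/J_AC = T_B·b/J_CB with T_A + T_B = T₀.
J_AC = 4.82×10^-6 m⁴, J_CB = 6.82×10^-6 m⁴, so T_A = T₀·(J_AC/a)/((J_AC/a)+(J_CB/b)) = 116.1 N·m, T_B = 124.9 N·m.
τ in each portion: τ_AC = 1.01×10^6 Pa, τ_CB = 8.36×10^5 Pa; maximum is in AC.
τ_max = T_AC·r/J = 116.1·0.0418/4.82×10^-6 = 1.008×10^6 Pa.

0.146 ksi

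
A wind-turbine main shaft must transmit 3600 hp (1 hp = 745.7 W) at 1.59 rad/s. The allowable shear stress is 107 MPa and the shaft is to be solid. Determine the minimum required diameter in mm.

432 mm

ω = 1.59 rad/s, so T = P/ω = 3600×745.7 / 1.590 = 1.688e6 N·m.
For a solid shaft τ_max = 16T/(πd³), so d = (16T/(π τ_allow))^(1/3) = (16·1.688e6/(π·1.07×10^8))^(1/3) = 0.4315 m.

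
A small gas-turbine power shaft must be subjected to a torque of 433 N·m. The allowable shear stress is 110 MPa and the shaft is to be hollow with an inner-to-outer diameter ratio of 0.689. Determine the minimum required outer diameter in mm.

For a hollow shaft with d_i/d_o = 0.689: τ_max = 16T/(π d_o³ (1−k⁴)), so d_o = [16T/(π τ_allow (1−k⁴))]^(1/3) = [16·433.0/(π·1.10×10^8·0.7746)]^(1/3) = 0.02958 m.

29.6 mm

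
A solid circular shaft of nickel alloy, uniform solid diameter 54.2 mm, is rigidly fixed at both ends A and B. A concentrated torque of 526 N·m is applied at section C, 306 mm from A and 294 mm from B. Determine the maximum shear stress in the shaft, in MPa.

8.58 MPa

With uniform GJ and both ends fixed, compatibility θ_AC = θ_CB gives T_A·a = T_B·b, together with T_A + T_B = T₀.
T_A = T₀·b/(a+b) = 526.0·294/600.0 = 257.7 N·m; T_B = 268.3 N·m.
τ in each portion: τ_AC = 8.24×10^6 Pa, τ_CB = 8.58×10^6 Pa; maximum is in CB.
τ_max = T_CB·r/J = 268.3·0.0271/8.47×10^-7 = 8.581×10^6 Pa.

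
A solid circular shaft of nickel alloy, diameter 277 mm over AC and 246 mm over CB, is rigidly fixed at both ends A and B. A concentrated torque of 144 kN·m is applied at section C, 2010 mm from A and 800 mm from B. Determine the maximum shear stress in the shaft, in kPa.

30000 kPa

Compatibility: T_A·a/J_AC = T_B·b/J_CB with T_A + T_B = T₀.
J_AC = 5.78×10^-4 m⁴, J_CB = 3.60×10^-4 m⁴, so T_A = T₀·(J_AC/a)/((J_AC/a)+(J_CB/b)) = 56190 N·m, T_B = 87810 N·m.
τ in each portion: τ_AC = 1.35×10^7 Pa, τ_CB = 3.00×10^7 Pa; maximum is in CB.
τ_max = T_CB·r/J = 87810·0.123/3.60×10^-4 = 3.004×10^7 Pa.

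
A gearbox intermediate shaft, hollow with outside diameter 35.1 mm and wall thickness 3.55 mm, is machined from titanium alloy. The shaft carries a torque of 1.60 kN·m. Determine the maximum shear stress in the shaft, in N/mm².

J = π(d_o⁴ − d_i⁴)/32 = π(0.0351⁴ − 0.0280⁴)/32 = 8.867×10^-8 m⁴.
τ_max = T·r/J = 1600 × 0.0175 / 8.867×10^-8 = 3.167×10^8 Pa.

317 N/mm²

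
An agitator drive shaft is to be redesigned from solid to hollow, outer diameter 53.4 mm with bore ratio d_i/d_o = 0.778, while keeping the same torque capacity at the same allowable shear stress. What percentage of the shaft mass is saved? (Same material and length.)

Equal τ_max and T ⇒ the solid shaft needs d_s³ = d_o³(1−k⁴), so d_s = 53.4·(1−0.778⁴)^(1/3) = 45.87 mm.
Area ratio A_h/A_s = d_o²(1−k²)/d_s² = (1−k²)/(1−k⁴)^(2/3) = 0.5350.
Mass saving = 1 − 0.5350 = 46.5 %.

46.5 %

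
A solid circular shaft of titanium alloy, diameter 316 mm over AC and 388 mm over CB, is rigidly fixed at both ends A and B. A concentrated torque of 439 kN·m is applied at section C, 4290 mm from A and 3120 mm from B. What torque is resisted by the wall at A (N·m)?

106000 N·m

Compatibility: T_A·a/J_AC = T_B·b/J_CB with T_A + T_B = T₀.
J_AC = 9.79×10^-4 m⁴, J_CB = 2.22×10^-3 m⁴, so T_A = T₀·(J_AC/a)/((J_AC/a)+(J_CB/b)) = 106400 N·m, T_B = 332600 N·m.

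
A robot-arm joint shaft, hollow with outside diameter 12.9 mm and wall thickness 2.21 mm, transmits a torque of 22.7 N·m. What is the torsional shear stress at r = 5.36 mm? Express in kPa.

J = π(d_o⁴ − d_i⁴)/32 = π(0.0129⁴ − 0.00848⁴)/32 = 2.211×10^-9 m⁴.
Shear stress varies linearly with radius: τ = T·r/J = 22.70 × 0.00536 / 2.211×10^-9 = 5.503×10^7 Pa.

55000 kPa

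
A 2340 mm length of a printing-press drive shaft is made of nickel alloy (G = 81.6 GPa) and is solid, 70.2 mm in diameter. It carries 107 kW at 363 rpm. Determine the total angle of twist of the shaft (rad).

ω = 2π·363/60 = 38.01 rad/s, so T = P/ω = 107×10³ / 38.01 = 2815 N·m.
J = πd⁴/32 = π(0.0702)⁴/32 = 2.384×10^-6 m⁴.
θ = T·L/(G·J) = 2815 × 2.34 / (81.6×10⁹ × 2.384×10^-6) = 0.03386 rad.

0.0339 rad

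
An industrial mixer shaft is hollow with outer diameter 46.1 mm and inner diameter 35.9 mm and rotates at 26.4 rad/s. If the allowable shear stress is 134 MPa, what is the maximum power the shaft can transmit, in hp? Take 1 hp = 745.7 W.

J = π(d_o⁴ − d_i⁴)/32 = π(0.0461⁴ − 0.0359⁴)/32 = 2.803×10^-7 m⁴.
T_max = τ_allow·J/r = 1.34×10^8 × 2.803×10^-7 / 0.0231 = 1630 N·m.
ω = 26.4 rad/s, so P_max = T_max·ω = 4.302×10^4 W.

57.7 hp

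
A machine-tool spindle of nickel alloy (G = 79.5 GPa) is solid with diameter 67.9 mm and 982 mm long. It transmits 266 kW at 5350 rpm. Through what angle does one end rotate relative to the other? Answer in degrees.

ω = 2π·5350/60 = 560.3 rad/s, so T = P/ω = 266×10³ / 560.3 = 474.8 N·m.
J = πd⁴/32 = π(0.0679)⁴/32 = 2.087×10^-6 m⁴.
θ = T·L/(G·J) = 474.8 × 0.982 / (79.5×10⁹ × 2.087×10^-6) = 2.810×10^-3 rad.

0.161°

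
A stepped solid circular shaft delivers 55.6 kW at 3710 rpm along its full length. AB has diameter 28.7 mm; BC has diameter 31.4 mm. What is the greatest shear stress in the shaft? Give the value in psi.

4470 psi

ω = 2π·3710/60 = 388.5 rad/s, so T = P/ω = 55.6×10³ / 388.5 = 143.1 N·m.
Under the same torque, τ_max = 16T/(πd³) is largest where d is smallest — segment AB (d = 28.7 mm).
τ_max = 16·143.1/(π·(0.0287)³) = 3.083×10^7 Pa.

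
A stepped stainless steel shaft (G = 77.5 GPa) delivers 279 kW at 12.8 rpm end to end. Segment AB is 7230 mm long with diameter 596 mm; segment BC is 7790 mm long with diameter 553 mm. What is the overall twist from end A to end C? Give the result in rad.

0.00385 rad

ω = 2π·12.8/60 = 1.340 rad/s, so T = P/ω = 279×10³ / 1.340 = 208100 N·m.
J_AB = π(0.596)⁴/32 = 0.0124 m⁴; J_BC = π(0.553)⁴/32 = 9.18×10^-3 m⁴.
θ = (T/G)·Σ L_i/J_i = (208100/77.5×10⁹)·(7.23/0.0124 + 7.79/9.18×10^-3) = 3.846×10^-3 rad.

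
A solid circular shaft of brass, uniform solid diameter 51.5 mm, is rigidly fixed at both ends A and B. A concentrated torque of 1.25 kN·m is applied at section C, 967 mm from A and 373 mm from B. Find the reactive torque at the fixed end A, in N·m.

With uniform GJ and both ends fixed, compatibility θ_AC = θ_CB gives T_A·a = T_B·b, together with T_A + T_B = T₀.
T_A = T₀·b/(a+b) = 1250·373/1340 = 347.9 N·m; T_B = 902.1 N·m.

348 N·m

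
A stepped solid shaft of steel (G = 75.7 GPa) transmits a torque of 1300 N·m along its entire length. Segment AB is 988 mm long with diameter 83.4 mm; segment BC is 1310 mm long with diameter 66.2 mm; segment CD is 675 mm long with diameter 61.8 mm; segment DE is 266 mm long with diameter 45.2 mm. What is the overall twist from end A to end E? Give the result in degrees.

J_AB = π(0.0834)⁴/32 = 4.75×10^-6 m⁴; J_BC = π(0.0662)⁴/32 = 1.89×10^-6 m⁴; J_CD = π(0.0618)⁴/32 = 1.43×10^-6 m⁴; J_DE = π(0.0452)⁴/32 = 4.10×10^-7 m⁴.
θ = (T/G)·Σ L_i/J_i = (1300/75.7×10⁹)·(0.988/4.75×10^-6 + 1.31/1.89×10^-6 + 0.675/1.43×10^-6 + 0.266/4.10×10^-7) = 0.03475 rad.

1.99°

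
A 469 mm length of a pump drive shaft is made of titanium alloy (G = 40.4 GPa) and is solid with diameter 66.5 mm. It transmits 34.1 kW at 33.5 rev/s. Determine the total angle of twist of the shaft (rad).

9.80e-4 rad

ω = 2π·33.5 = 210.5 rad/s, so T = P/ω = 34.1×10³ / 210.5 = 162.0 N·m.
J = πd⁴/32 = π(0.0665)⁴/32 = 1.920×10^-6 m⁴.
θ = T·L/(G·J) = 162.0 × 0.469 / (40.4×10⁹ × 1.920×10^-6) = 9.796×10^-4 rad.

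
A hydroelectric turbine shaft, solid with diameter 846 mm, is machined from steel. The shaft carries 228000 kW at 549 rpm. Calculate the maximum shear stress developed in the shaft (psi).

4840 psi

ω = 2π·549/60 = 57.49 rad/s, so T = P/ω = 228000×10³ / 57.49 = 3.966e6 N·m.
J = πd⁴/32 = π(0.846)⁴/32 = 0.05029 m⁴.
τ_max = T·r/J = 3.966e6 × 0.423 / 0.05029 = 3.336×10^7 Pa.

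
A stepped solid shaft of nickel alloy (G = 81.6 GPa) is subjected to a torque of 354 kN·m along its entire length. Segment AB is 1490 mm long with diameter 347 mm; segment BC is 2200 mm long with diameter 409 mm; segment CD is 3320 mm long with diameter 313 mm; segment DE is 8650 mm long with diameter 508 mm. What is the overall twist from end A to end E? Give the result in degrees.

1.66°

J_AB = π(0.347)⁴/32 = 1.42×10^-3 m⁴; J_BC = π(0.409)⁴/32 = 2.75×10^-3 m⁴; J_CD = π(0.313)⁴/32 = 9.42×10^-4 m⁴; J_DE = π(0.508)⁴/32 = 6.54×10^-3 m⁴.
θ = (T/G)·Σ L_i/J_i = (354000/81.6×10⁹)·(1.49/1.42×10^-3 + 2.20/2.75×10^-3 + 3.32/9.42×10^-4 + 8.65/6.54×10^-3) = 0.02904 rad.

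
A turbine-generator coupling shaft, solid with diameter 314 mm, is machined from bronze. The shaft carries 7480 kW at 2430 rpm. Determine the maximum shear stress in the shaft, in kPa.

4840 kPa

ω = 2π·2430/60 = 254.5 rad/s, so T = P/ω = 7480×10³ / 254.5 = 29390 N·m.
J = πd⁴/32 = π(0.314)⁴/32 = 9.544×10^-4 m⁴.
τ_max = T·r/J = 29390 × 0.157 / 9.544×10^-4 = 4.836×10^6 Pa.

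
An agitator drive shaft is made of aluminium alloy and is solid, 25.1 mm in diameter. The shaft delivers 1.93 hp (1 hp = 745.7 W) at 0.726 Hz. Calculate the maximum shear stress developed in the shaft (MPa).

102 MPa

ω = 2π·0.726 = 4.562 rad/s, so T = P/ω = 1.93×745.7 / 4.562 = 315.5 N·m.
J = πd⁴/32 = π(0.0251)⁴/32 = 3.897×10^-8 m⁴.
τ_max = T·r/J = 315.5 × 0.0126 / 3.897×10^-8 = 1.016×10^8 Pa.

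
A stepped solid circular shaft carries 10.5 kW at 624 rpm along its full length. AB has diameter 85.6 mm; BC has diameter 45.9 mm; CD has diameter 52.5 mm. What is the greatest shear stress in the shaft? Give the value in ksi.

ω = 2π·624/60 = 65.35 rad/s, so T = P/ω = 10.5×10³ / 65.35 = 160.7 N·m.
Under the same torque, τ_max = 16T/(πd³) is largest where d is smallest — segment BC (d = 45.9 mm).
τ_max = 16·160.7/(π·(0.0459)³) = 8.463×10^6 Pa.

1.23 ksi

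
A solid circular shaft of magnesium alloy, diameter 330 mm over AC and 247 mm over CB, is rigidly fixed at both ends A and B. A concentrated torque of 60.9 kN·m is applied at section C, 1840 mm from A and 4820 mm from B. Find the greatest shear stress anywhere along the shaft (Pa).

7.71e6 Pa

Compatibility: T_A·a/J_AC = T_B·b/J_CB with T_A + T_B = T₀.
J_AC = 1.16×10^-3 m⁴, J_CB = 3.65×10^-4 m⁴, so T_A = T₀·(J_AC/a)/((J_AC/a)+(J_CB/b)) = 54380 N·m, T_B = 6516 N·m.
τ in each portion: τ_AC = 7.71×10^6 Pa, τ_CB = 2.20×10^6 Pa; maximum is in AC.
τ_max = T_AC·r/J = 54380·0.165/1.16×10^-3 = 7.707×10^6 Pa.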